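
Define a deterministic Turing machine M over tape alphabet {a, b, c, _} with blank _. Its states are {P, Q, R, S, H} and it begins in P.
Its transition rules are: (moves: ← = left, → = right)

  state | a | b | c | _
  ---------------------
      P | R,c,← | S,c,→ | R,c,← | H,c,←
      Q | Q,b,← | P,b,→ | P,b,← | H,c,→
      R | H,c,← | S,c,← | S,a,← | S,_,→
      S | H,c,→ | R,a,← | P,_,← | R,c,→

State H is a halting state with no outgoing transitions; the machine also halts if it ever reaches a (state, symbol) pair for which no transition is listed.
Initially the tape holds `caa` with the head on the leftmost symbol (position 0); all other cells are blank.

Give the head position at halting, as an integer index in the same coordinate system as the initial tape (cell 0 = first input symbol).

-2

P | __[c]aa   read c → write c, move ←, go to R
R | _[_]caa   read _ → write _, move →, go to S
S | __[c]aa   read c → write _, move ←, go to P
P | _[_]_aa   read _ → write c, move ←, go to H
H | [_]c_aa
At halt the head is at cell -2.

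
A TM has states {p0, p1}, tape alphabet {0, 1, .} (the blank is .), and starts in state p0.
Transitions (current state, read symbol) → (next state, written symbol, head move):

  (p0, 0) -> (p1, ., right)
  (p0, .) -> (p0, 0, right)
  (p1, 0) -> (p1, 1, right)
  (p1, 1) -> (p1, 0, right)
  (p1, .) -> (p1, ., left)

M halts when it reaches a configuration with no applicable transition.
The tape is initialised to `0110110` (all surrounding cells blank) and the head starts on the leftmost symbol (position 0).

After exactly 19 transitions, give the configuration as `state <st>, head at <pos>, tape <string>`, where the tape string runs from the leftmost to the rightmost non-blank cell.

p0 | [0]110110.   read 0 → write ., move right, go to p1
p1 | .[1]10110.   read 1 → write 0, move right, go to p1
p1 | .0[1]0110.   read 1 → write 0, move right, go to p1
p1 | .00[0]110.   read 0 → write 1, move right, go to p1
p1 | .001[1]10.   read 1 → write 0, move right, go to p1
p1 | .0010[1]0.   read 1 → write 0, move right, go to p1
p1 | .00100[0].   read 0 → write 1, move right, go to p1
p1 | .001001[.]   read . → write ., move left, go to p1
p1 | .00100[1].   read 1 → write 0, move right, go to p1
p1 | .001000[.]   read . → write ., move left, go to p1
p1 | .00100[0].   read 0 → write 1, move right, go to p1
p1 | .001001[.]   read . → write ., move left, go to p1
p1 | .00100[1].   read 1 → write 0, move right, go to p1
p1 | .001000[.]   read . → write ., move left, go to p1
p1 | .00100[0].   read 0 → write 1, move right, go to p1
p1 | .001001[.]   read . → write ., move left, go to p1
p1 | .00100[1].   read 1 → write 0, move right, go to p1
p1 | .001000[.]   read . → write ., move left, go to p1
p1 | .00100[0].   read 0 → write 1, move right, go to p1
p1 | .001001[.]
After 19 steps: state p1, head at 7, tape 001001.

state p1, head at 7, tape 001001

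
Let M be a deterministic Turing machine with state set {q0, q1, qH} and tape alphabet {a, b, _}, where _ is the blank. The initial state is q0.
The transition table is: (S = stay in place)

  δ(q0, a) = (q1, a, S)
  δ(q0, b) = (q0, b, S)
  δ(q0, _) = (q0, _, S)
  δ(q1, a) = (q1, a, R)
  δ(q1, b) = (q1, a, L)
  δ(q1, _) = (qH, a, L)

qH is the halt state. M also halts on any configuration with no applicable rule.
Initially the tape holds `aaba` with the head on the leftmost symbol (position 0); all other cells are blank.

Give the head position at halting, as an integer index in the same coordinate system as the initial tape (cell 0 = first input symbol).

3

q0 | [a]aba_   read a → write a, move S, go to q1
q1 | [a]aba_   read a → write a, move R, go to q1
q1 | a[a]ba_   read a → write a, move R, go to q1
q1 | aa[b]a_   read b → write a, move L, go to q1
q1 | a[a]aa_   read a → write a, move R, go to q1
q1 | aa[a]a_   read a → write a, move R, go to q1
q1 | aaa[a]_   read a → write a, move R, go to q1
q1 | aaaa[_]   read _ → write a, move L, go to qH
qH | aaa[a]a
At halt the head is at cell 3.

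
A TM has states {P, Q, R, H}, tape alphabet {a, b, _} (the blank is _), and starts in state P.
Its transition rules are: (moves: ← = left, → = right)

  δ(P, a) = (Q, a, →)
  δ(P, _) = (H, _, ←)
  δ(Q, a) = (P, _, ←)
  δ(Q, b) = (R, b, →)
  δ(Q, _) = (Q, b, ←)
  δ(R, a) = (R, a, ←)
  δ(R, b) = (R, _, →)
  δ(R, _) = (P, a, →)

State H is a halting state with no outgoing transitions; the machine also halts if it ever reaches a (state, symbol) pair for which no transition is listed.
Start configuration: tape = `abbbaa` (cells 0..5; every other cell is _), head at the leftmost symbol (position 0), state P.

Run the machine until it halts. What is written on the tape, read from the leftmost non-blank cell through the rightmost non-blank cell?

state=P head=0 tape=[a]bbbaa   (P,a)→(Q,a,→)
state=Q head=1 tape=a[b]bbaa   (Q,b)→(R,b,→)
state=R head=2 tape=ab[b]baa   (R,b)→(R,_,→)
state=R head=3 tape=ab_[b]aa   (R,b)→(R,_,→)
state=R head=4 tape=ab__[a]a   (R,a)→(R,a,←)
state=R head=3 tape=ab_[_]aa   (R,_)→(P,a,→)
state=P head=4 tape=ab_a[a]a   (P,a)→(Q,a,→)
state=Q head=5 tape=ab_aa[a]   (Q,a)→(P,_,←)
state=P head=4 tape=ab_a[a]_   (P,a)→(Q,a,→)
state=Q head=5 tape=ab_aa[_]   (Q,_)→(Q,b,←)
state=Q head=4 tape=ab_a[a]b   (Q,a)→(P,_,←)
state=P head=3 tape=ab_[a]_b   (P,a)→(Q,a,→)
state=Q head=4 tape=ab_a[_]b   (Q,_)→(Q,b,←)
state=Q head=3 tape=ab_[a]bb   (Q,a)→(P,_,←)
state=P head=2 tape=ab[_]_bb   (P,_)→(H,_,←)
state=H head=1 tape=a[b]__bb
The non-blank tape span at halt is ab__bb.

ab__bb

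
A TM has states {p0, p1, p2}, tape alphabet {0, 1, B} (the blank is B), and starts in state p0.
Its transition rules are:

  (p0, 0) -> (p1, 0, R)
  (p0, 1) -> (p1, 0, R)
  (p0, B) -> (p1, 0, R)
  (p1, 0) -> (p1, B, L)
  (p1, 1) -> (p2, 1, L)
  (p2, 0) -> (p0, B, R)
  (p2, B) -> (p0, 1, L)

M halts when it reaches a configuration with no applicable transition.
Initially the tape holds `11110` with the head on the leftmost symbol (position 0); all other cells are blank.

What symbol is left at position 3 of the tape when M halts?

B

state=p0 head=0 tape=[1]1110   (p0,1)→(p1,0,R)
state=p1 head=1 tape=0[1]110   (p1,1)→(p2,1,L)
state=p2 head=0 tape=[0]1110   (p2,0)→(p0,B,R)
state=p0 head=1 tape=B[1]110   (p0,1)→(p1,0,R)
state=p1 head=2 tape=B0[1]10   (p1,1)→(p2,1,L)
state=p2 head=1 tape=B[0]110   (p2,0)→(p0,B,R)
state=p0 head=2 tape=BB[1]10   (p0,1)→(p1,0,R)
state=p1 head=3 tape=BB0[1]0   (p1,1)→(p2,1,L)
state=p2 head=2 tape=BB[0]10   (p2,0)→(p0,B,R)
state=p0 head=3 tape=BBB[1]0   (p0,1)→(p1,0,R)
state=p1 head=4 tape=BBB0[0]   (p1,0)→(p1,B,L)
state=p1 head=3 tape=BBB[0]B   (p1,0)→(p1,B,L)
state=p1 head=2 tape=BB[B]BB
Cell 3 holds B when M halts.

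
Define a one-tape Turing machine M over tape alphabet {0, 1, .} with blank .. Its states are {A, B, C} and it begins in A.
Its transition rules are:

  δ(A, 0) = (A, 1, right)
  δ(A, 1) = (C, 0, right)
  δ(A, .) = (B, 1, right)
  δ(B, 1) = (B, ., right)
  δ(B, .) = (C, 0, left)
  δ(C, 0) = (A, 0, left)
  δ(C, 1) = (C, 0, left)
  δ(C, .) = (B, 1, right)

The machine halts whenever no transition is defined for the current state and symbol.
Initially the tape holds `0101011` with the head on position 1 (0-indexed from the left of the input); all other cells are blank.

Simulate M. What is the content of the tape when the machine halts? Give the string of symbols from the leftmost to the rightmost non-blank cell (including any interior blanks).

state=A head=1 tape=.0[1]01011..   (A,1)→(C,0,right)
state=C head=2 tape=.00[0]1011..   (C,0)→(A,0,left)
state=A head=1 tape=.0[0]01011..   (A,0)→(A,1,right)
state=A head=2 tape=.01[0]1011..   (A,0)→(A,1,right)
state=A head=3 tape=.011[1]011..   (A,1)→(C,0,right)
state=C head=4 tape=.0110[0]11..   (C,0)→(A,0,left)
state=A head=3 tape=.011[0]011..   (A,0)→(A,1,right)
state=A head=4 tape=.0111[0]11..   (A,0)→(A,1,right)
state=A head=5 tape=.01111[1]1..   (A,1)→(C,0,right)
state=C head=6 tape=.011110[1]..   (C,1)→(C,0,left)
state=C head=5 tape=.01111[0]0..   (C,0)→(A,0,left)
state=A head=4 tape=.0111[1]00..   (A,1)→(C,0,right)
state=C head=5 tape=.01110[0]0..   (C,0)→(A,0,left)
state=A head=4 tape=.0111[0]00..   (A,0)→(A,1,right)
state=A head=5 tape=.01111[0]0..   (A,0)→(A,1,right)
state=A head=6 tape=.011111[0]..   (A,0)→(A,1,right)
state=A head=7 tape=.0111111[.].   (A,.)→(B,1,right)
state=B head=8 tape=.01111111[.]   (B,.)→(C,0,left)
state=C head=7 tape=.0111111[1]0   (C,1)→(C,0,left)
state=C head=6 tape=.011111[1]00   (C,1)→(C,0,left)
state=C head=5 tape=.01111[1]000   (C,1)→(C,0,left)
state=C head=4 tape=.0111[1]0000   (C,1)→(C,0,left)
state=C head=3 tape=.011[1]00000   (C,1)→(C,0,left)
state=C head=2 tape=.01[1]000000   (C,1)→(C,0,left)
state=C head=1 tape=.0[1]0000000   (C,1)→(C,0,left)
state=C head=0 tape=.[0]00000000   (C,0)→(A,0,left)
state=A head=-1 tape=[.]000000000   (A,.)→(B,1,right)
state=B head=0 tape=1[0]00000000
The non-blank tape span at halt is 1000000000.

1000000000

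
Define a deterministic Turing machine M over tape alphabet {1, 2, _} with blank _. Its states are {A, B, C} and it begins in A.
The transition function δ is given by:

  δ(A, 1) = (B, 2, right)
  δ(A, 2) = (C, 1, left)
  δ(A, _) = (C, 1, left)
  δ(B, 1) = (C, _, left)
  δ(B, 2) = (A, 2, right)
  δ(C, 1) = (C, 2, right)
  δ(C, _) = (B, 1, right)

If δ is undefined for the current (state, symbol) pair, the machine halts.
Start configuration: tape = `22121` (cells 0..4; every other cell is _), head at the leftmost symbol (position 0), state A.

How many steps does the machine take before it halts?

state=A head=0 tape=_[2]2121_   (A,2)→(C,1,left)
state=C head=-1 tape=[_]12121_   (C,_)→(B,1,right)
state=B head=0 tape=1[1]2121_   (B,1)→(C,_,left)
state=C head=-1 tape=[1]_2121_   (C,1)→(C,2,right)
state=C head=0 tape=2[_]2121_   (C,_)→(B,1,right)
state=B head=1 tape=21[2]121_   (B,2)→(A,2,right)
state=A head=2 tape=212[1]21_   (A,1)→(B,2,right)
state=B head=3 tape=2122[2]1_   (B,2)→(A,2,right)
state=A head=4 tape=21222[1]_   (A,1)→(B,2,right)
state=B head=5 tape=212222[_]
M halts after 9 transitions.

9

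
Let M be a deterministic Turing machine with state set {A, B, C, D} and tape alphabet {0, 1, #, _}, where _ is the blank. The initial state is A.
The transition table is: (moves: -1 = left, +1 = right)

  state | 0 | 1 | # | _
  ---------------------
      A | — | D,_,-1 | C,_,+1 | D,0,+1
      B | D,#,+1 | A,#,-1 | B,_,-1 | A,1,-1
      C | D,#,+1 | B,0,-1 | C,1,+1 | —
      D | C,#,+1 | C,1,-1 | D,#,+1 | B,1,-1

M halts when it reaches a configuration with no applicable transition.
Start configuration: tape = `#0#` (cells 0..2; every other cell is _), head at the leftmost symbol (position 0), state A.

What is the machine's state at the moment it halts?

C

A | __[#]0#_   read # → write _, move +1, go to C
C | ___[0]#_   read 0 → write #, move +1, go to D
D | ___#[#]_   read # → write #, move +1, go to D
D | ___##[_]   read _ → write 1, move -1, go to B
B | ___#[#]1   read # → write _, move -1, go to B
B | ___[#]_1   read # → write _, move -1, go to B
B | __[_]__1   read _ → write 1, move -1, go to A
A | _[_]1__1   read _ → write 0, move +1, go to D
D | _0[1]__1   read 1 → write 1, move -1, go to C
C | _[0]1__1   read 0 → write #, move +1, go to D
D | _#[1]__1   read 1 → write 1, move -1, go to C
C | _[#]1__1   read # → write 1, move +1, go to C
C | _1[1]__1   read 1 → write 0, move -1, go to B
B | _[1]0__1   read 1 → write #, move -1, go to A
A | [_]#0__1   read _ → write 0, move +1, go to D
D | 0[#]0__1   read # → write #, move +1, go to D
D | 0#[0]__1   read 0 → write #, move +1, go to C
C | 0##[_]_1
No transition is defined for (C, _); M halts in state C.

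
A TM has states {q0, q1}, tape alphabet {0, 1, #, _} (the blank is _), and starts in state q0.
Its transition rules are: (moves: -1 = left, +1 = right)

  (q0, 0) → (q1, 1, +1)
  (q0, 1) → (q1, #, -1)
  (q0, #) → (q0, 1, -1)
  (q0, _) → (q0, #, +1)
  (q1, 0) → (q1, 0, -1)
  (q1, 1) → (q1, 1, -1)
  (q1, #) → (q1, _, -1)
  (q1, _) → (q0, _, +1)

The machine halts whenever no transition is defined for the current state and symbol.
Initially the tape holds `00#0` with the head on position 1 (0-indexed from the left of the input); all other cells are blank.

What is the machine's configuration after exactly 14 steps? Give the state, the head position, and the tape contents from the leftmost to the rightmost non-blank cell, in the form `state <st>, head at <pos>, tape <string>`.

state=q0 head=1 tape=_0[0]#0   (q0,0)→(q1,1,+1)
state=q1 head=2 tape=_01[#]0   (q1,#)→(q1,_,-1)
state=q1 head=1 tape=_0[1]_0   (q1,1)→(q1,1,-1)
state=q1 head=0 tape=_[0]1_0   (q1,0)→(q1,0,-1)
state=q1 head=-1 tape=[_]01_0   (q1,_)→(q0,_,+1)
state=q0 head=0 tape=_[0]1_0   (q0,0)→(q1,1,+1)
state=q1 head=1 tape=_1[1]_0   (q1,1)→(q1,1,-1)
state=q1 head=0 tape=_[1]1_0   (q1,1)→(q1,1,-1)
state=q1 head=-1 tape=[_]11_0   (q1,_)→(q0,_,+1)
state=q0 head=0 tape=_[1]1_0   (q0,1)→(q1,#,-1)
state=q1 head=-1 tape=[_]#1_0   (q1,_)→(q0,_,+1)
state=q0 head=0 tape=_[#]1_0   (q0,#)→(q0,1,-1)
state=q0 head=-1 tape=[_]11_0   (q0,_)→(q0,#,+1)
state=q0 head=0 tape=#[1]1_0   (q0,1)→(q1,#,-1)
state=q1 head=-1 tape=[#]#1_0
After 14 steps: state q1, head at -1, tape ##1_0.

state q1, head at -1, tape ##1_0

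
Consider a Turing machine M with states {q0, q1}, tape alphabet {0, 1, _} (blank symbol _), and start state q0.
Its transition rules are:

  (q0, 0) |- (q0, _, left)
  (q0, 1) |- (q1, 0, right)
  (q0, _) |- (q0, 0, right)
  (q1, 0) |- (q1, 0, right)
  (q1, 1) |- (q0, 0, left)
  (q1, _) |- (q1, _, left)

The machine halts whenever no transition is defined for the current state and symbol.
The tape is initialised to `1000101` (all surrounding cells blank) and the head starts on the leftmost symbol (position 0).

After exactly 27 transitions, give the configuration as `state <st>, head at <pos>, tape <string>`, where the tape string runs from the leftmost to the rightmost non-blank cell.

q0 | __[1]000101   read 1 → write 0, move right, go to q1
q1 | __0[0]00101   read 0 → write 0, move right, go to q1
q1 | __00[0]0101   read 0 → write 0, move right, go to q1
q1 | __000[0]101   read 0 → write 0, move right, go to q1
q1 | __0000[1]01   read 1 → write 0, move left, go to q0
q0 | __000[0]001   read 0 → write _, move left, go to q0
q0 | __00[0]_001   read 0 → write _, move left, go to q0
q0 | __0[0]__001   read 0 → write _, move left, go to q0
q0 | __[0]___001   read 0 → write _, move left, go to q0
q0 | _[_]____001   read _ → write 0, move right, go to q0
q0 | _0[_]___001   read _ → write 0, move right, go to q0
q0 | _00[_]__001   read _ → write 0, move right, go to q0
q0 | _000[_]_001   read _ → write 0, move right, go to q0
q0 | _0000[_]001   read _ → write 0, move right, go to q0
q0 | _00000[0]01   read 0 → write _, move left, go to q0
q0 | _0000[0]_01   read 0 → write _, move left, go to q0
q0 | _000[0]__01   read 0 → write _, move left, go to q0
q0 | _00[0]___01   read 0 → write _, move left, go to q0
q0 | _0[0]____01   read 0 → write _, move left, go to q0
q0 | _[0]_____01   read 0 → write _, move left, go to q0
q0 | [_]______01   read _ → write 0, move right, go to q0
q0 | 0[_]_____01   read _ → write 0, move right, go to q0
q0 | 00[_]____01   read _ → write 0, move right, go to q0
q0 | 000[_]___01   read _ → write 0, move right, go to q0
q0 | 0000[_]__01   read _ → write 0, move right, go to q0
q0 | 00000[_]_01   read _ → write 0, move right, go to q0
q0 | 000000[_]01   read _ → write 0, move right, go to q0
q0 | 0000000[0]1
After 27 steps: state q0, head at 5, tape 000000001.

state q0, head at 5, tape 000000001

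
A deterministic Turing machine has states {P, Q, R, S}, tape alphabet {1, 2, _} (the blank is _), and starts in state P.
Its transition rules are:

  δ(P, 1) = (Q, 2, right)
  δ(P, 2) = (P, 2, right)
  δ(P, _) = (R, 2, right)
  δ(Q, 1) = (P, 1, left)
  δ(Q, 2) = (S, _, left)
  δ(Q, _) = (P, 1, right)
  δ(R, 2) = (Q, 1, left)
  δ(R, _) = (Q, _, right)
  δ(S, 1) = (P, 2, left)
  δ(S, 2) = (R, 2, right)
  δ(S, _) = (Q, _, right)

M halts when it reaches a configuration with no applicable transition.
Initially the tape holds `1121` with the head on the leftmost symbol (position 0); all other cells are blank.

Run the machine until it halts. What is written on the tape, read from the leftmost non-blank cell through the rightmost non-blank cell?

2221

P | [1]121   read 1 → write 2, move right, go to Q
Q | 2[1]21   read 1 → write 1, move left, go to P
P | [2]121   read 2 → write 2, move right, go to P
P | 2[1]21   read 1 → write 2, move right, go to Q
Q | 22[2]1   read 2 → write _, move left, go to S
S | 2[2]_1   read 2 → write 2, move right, go to R
R | 22[_]1   read _ → write _, move right, go to Q
Q | 22_[1]   read 1 → write 1, move left, go to P
P | 22[_]1   read _ → write 2, move right, go to R
R | 222[1]
The non-blank tape span at halt is 2221.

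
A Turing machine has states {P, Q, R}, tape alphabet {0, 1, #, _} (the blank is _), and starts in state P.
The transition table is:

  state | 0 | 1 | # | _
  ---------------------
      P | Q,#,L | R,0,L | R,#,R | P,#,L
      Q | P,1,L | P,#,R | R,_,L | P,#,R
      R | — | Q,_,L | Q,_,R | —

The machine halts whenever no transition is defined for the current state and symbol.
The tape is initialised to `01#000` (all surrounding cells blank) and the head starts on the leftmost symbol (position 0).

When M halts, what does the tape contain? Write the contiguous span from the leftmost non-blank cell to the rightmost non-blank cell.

#__000

state=P head=0 tape=_[0]1#000   (P,0)→(Q,#,L)
state=Q head=-1 tape=[_]#1#000   (Q,_)→(P,#,R)
state=P head=0 tape=#[#]1#000   (P,#)→(R,#,R)
state=R head=1 tape=##[1]#000   (R,1)→(Q,_,L)
state=Q head=0 tape=#[#]_#000   (Q,#)→(R,_,L)
state=R head=-1 tape=[#]__#000   (R,#)→(Q,_,R)
state=Q head=0 tape=_[_]_#000   (Q,_)→(P,#,R)
state=P head=1 tape=_#[_]#000   (P,_)→(P,#,L)
state=P head=0 tape=_[#]##000   (P,#)→(R,#,R)
state=R head=1 tape=_#[#]#000   (R,#)→(Q,_,R)
state=Q head=2 tape=_#_[#]000   (Q,#)→(R,_,L)
state=R head=1 tape=_#[_]_000
The non-blank tape span at halt is #__000.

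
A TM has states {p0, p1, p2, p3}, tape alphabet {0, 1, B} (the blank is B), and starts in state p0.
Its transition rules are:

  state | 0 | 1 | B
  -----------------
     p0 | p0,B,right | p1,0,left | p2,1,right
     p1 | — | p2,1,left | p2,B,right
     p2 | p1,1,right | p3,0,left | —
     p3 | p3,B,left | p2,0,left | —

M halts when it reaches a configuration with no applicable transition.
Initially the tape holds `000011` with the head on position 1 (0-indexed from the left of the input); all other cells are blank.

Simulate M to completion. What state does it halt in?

p0 | 0[0]0011   read 0 → write B, move right, go to p0
p0 | 0B[0]011   read 0 → write B, move right, go to p0
p0 | 0BB[0]11   read 0 → write B, move right, go to p0
p0 | 0BBB[1]1   read 1 → write 0, move left, go to p1
p1 | 0BB[B]01   read B → write B, move right, go to p2
p2 | 0BBB[0]1   read 0 → write 1, move right, go to p1
p1 | 0BBB1[1]   read 1 → write 1, move left, go to p2
p2 | 0BBB[1]1   read 1 → write 0, move left, go to p3
p3 | 0BB[B]01
No transition is defined for (p3, B); M halts in state p3.

p3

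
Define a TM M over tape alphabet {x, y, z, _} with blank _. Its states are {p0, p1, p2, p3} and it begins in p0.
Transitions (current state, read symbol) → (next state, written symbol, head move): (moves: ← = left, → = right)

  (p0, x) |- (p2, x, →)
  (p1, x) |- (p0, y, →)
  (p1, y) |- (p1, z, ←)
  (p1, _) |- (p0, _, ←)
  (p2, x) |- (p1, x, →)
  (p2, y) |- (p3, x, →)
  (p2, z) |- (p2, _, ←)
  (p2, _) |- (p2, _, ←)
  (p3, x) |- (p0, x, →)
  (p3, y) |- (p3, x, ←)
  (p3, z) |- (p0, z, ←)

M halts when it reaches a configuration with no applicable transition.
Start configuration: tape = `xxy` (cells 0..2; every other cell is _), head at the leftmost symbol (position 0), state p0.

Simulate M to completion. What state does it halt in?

p0 | [x]xy   read x → write x, move →, go to p2
p2 | x[x]y   read x → write x, move →, go to p1
p1 | xx[y]   read y → write z, move ←, go to p1
p1 | x[x]z   read x → write y, move →, go to p0
p0 | xy[z]
No transition is defined for (p0, z); M halts in state p0.

p0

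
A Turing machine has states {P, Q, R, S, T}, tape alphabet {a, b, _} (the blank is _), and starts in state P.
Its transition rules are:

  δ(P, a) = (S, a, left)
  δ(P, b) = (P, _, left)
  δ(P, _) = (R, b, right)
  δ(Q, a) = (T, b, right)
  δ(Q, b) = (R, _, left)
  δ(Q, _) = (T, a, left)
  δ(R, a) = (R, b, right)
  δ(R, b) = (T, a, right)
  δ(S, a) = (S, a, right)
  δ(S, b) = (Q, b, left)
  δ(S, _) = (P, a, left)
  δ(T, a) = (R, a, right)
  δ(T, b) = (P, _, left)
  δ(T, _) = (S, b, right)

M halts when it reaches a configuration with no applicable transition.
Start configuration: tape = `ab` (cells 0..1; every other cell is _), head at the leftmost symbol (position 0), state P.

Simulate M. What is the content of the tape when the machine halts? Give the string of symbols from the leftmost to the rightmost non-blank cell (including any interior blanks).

b_ba_a

P | __[a]b__   read a → write a, move left, go to S
S | _[_]ab__   read _ → write a, move left, go to P
P | [_]aab__   read _ → write b, move right, go to R
R | b[a]ab__   read a → write b, move right, go to R
R | bb[a]b__   read a → write b, move right, go to R
R | bbb[b]__   read b → write a, move right, go to T
T | bbba[_]_   read _ → write b, move right, go to S
S | bbbab[_]   read _ → write a, move left, go to P
P | bbba[b]a   read b → write _, move left, go to P
P | bbb[a]_a   read a → write a, move left, go to S
S | bb[b]a_a   read b → write b, move left, go to Q
Q | b[b]ba_a   read b → write _, move left, go to R
R | [b]_ba_a   read b → write a, move right, go to T
T | a[_]ba_a   read _ → write b, move right, go to S
S | ab[b]a_a   read b → write b, move left, go to Q
Q | a[b]ba_a   read b → write _, move left, go to R
R | [a]_ba_a   read a → write b, move right, go to R
R | b[_]ba_a
The non-blank tape span at halt is b_ba_a.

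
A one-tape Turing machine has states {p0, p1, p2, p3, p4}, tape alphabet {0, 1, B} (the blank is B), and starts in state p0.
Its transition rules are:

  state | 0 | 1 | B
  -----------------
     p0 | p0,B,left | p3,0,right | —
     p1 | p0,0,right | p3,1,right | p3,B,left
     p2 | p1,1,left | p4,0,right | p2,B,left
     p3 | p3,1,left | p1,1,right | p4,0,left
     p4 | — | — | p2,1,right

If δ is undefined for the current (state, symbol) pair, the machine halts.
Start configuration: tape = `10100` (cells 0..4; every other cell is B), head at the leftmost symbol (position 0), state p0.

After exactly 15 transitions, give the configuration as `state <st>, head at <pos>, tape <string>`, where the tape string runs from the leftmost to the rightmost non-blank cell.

p0 | BB[1]0100   read 1 → write 0, move right, go to p3
p3 | BB0[0]100   read 0 → write 1, move left, go to p3
p3 | BB[0]1100   read 0 → write 1, move left, go to p3
p3 | B[B]11100   read B → write 0, move left, go to p4
p4 | [B]011100   read B → write 1, move right, go to p2
p2 | 1[0]11100   read 0 → write 1, move left, go to p1
p1 | [1]111100   read 1 → write 1, move right, go to p3
p3 | 1[1]11100   read 1 → write 1, move right, go to p1
p1 | 11[1]1100   read 1 → write 1, move right, go to p3
p3 | 111[1]100   read 1 → write 1, move right, go to p1
p1 | 1111[1]00   read 1 → write 1, move right, go to p3
p3 | 11111[0]0   read 0 → write 1, move left, go to p3
p3 | 1111[1]10   read 1 → write 1, move right, go to p1
p1 | 11111[1]0   read 1 → write 1, move right, go to p3
p3 | 111111[0]   read 0 → write 1, move left, go to p3
p3 | 11111[1]1
After 15 steps: state p3, head at 3, tape 1111111.

state p3, head at 3, tape 1111111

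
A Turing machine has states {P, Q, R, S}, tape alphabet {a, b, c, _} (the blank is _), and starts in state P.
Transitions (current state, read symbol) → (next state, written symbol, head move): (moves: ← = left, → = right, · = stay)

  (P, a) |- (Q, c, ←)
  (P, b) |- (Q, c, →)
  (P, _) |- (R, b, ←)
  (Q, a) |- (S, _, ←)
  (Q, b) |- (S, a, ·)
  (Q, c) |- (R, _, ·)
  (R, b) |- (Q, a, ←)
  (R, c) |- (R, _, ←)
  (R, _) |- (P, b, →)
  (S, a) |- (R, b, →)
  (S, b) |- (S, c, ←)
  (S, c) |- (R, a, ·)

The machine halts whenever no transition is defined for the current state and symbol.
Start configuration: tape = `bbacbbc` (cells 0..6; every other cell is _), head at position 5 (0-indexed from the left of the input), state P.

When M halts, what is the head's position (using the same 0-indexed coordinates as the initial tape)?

state=P head=5 tape=bbacb[b]c_   (P,b)→(Q,c,→)
state=Q head=6 tape=bbacbc[c]_   (Q,c)→(R,_,·)
state=R head=6 tape=bbacbc[_]_   (R,_)→(P,b,→)
state=P head=7 tape=bbacbcb[_]   (P,_)→(R,b,←)
state=R head=6 tape=bbacbc[b]b   (R,b)→(Q,a,←)
state=Q head=5 tape=bbacb[c]ab   (Q,c)→(R,_,·)
state=R head=5 tape=bbacb[_]ab   (R,_)→(P,b,→)
state=P head=6 tape=bbacbb[a]b   (P,a)→(Q,c,←)
state=Q head=5 tape=bbacb[b]cb   (Q,b)→(S,a,·)
state=S head=5 tape=bbacb[a]cb   (S,a)→(R,b,→)
state=R head=6 tape=bbacbb[c]b   (R,c)→(R,_,←)
state=R head=5 tape=bbacb[b]_b   (R,b)→(Q,a,←)
state=Q head=4 tape=bbac[b]a_b   (Q,b)→(S,a,·)
state=S head=4 tape=bbac[a]a_b   (S,a)→(R,b,→)
state=R head=5 tape=bbacb[a]_b
At halt the head is at cell 5.

5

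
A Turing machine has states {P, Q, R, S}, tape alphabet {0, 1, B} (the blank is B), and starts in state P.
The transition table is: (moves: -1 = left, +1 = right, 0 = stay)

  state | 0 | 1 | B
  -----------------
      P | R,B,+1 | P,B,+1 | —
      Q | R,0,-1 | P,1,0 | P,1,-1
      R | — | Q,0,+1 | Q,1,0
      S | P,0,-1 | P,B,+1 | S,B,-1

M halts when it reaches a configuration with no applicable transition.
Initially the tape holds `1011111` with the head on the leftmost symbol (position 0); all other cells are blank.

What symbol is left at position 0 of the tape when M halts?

state=P head=0 tape=[1]011111B   (P,1)→(P,B,+1)
state=P head=1 tape=B[0]11111B   (P,0)→(R,B,+1)
state=R head=2 tape=BB[1]1111B   (R,1)→(Q,0,+1)
state=Q head=3 tape=BB0[1]111B   (Q,1)→(P,1,0)
state=P head=3 tape=BB0[1]111B   (P,1)→(P,B,+1)
state=P head=4 tape=BB0B[1]11B   (P,1)→(P,B,+1)
state=P head=5 tape=BB0BB[1]1B   (P,1)→(P,B,+1)
state=P head=6 tape=BB0BBB[1]B   (P,1)→(P,B,+1)
state=P head=7 tape=BB0BBBB[B]
Cell 0 holds B when M halts.

B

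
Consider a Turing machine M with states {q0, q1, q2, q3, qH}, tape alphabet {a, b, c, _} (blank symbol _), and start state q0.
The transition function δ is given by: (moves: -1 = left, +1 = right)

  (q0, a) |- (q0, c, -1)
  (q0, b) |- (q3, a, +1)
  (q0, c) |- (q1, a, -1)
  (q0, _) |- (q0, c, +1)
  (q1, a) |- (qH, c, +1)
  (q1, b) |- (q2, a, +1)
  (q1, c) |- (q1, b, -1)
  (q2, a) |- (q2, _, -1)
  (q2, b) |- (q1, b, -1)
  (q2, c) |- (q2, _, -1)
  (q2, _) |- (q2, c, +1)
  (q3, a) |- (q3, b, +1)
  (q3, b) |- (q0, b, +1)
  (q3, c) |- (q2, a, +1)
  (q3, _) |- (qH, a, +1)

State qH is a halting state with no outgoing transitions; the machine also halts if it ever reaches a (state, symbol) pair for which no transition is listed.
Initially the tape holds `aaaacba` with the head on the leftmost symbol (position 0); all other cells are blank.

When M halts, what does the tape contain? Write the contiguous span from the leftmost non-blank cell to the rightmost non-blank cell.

baaaacba

state=q0 head=0 tape=__[a]aaacba   (q0,a)→(q0,c,-1)
state=q0 head=-1 tape=_[_]caaacba   (q0,_)→(q0,c,+1)
state=q0 head=0 tape=_c[c]aaacba   (q0,c)→(q1,a,-1)
state=q1 head=-1 tape=_[c]aaaacba   (q1,c)→(q1,b,-1)
state=q1 head=-2 tape=[_]baaaacba
The non-blank tape span at halt is baaaacba.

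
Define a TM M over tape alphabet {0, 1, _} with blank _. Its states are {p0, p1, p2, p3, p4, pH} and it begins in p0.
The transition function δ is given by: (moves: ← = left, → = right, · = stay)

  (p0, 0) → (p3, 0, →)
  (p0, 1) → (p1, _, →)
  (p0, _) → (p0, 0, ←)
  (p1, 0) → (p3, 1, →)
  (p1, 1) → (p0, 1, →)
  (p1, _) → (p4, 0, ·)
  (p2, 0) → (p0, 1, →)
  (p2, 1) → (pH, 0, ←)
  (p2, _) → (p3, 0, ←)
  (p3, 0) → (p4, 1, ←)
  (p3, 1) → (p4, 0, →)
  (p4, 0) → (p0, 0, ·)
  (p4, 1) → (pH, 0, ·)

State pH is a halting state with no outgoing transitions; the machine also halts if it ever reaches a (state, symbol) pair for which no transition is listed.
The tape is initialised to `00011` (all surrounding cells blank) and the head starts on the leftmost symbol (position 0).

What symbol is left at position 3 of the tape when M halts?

state=p0 head=0 tape=[0]0011   (p0,0)→(p3,0,→)
state=p3 head=1 tape=0[0]011   (p3,0)→(p4,1,←)
state=p4 head=0 tape=[0]1011   (p4,0)→(p0,0,·)
state=p0 head=0 tape=[0]1011   (p0,0)→(p3,0,→)
state=p3 head=1 tape=0[1]011   (p3,1)→(p4,0,→)
state=p4 head=2 tape=00[0]11   (p4,0)→(p0,0,·)
state=p0 head=2 tape=00[0]11   (p0,0)→(p3,0,→)
state=p3 head=3 tape=000[1]1   (p3,1)→(p4,0,→)
state=p4 head=4 tape=0000[1]   (p4,1)→(pH,0,·)
state=pH head=4 tape=0000[0]
Cell 3 holds 0 when M halts.

0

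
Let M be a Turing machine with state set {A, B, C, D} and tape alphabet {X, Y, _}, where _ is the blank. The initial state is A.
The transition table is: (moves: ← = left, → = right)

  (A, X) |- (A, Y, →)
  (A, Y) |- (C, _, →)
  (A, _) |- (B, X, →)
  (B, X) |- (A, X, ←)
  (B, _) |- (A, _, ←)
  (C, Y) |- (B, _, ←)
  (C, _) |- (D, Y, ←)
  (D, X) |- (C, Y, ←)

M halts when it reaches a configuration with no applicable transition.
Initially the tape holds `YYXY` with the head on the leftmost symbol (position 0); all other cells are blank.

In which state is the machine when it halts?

A | _[Y]YXY_   read Y → write _, move →, go to C
C | __[Y]XY_   read Y → write _, move ←, go to B
B | _[_]_XY_   read _ → write _, move ←, go to A
A | [_]__XY_   read _ → write X, move →, go to B
B | X[_]_XY_   read _ → write _, move ←, go to A
A | [X]__XY_   read X → write Y, move →, go to A
A | Y[_]_XY_   read _ → write X, move →, go to B
B | YX[_]XY_   read _ → write _, move ←, go to A
A | Y[X]_XY_   read X → write Y, move →, go to A
A | YY[_]XY_   read _ → write X, move →, go to B
B | YYX[X]Y_   read X → write X, move ←, go to A
A | YY[X]XY_   read X → write Y, move →, go to A
A | YYY[X]Y_   read X → write Y, move →, go to A
A | YYYY[Y]_   read Y → write _, move →, go to C
C | YYYY_[_]   read _ → write Y, move ←, go to D
D | YYYY[_]Y
No transition is defined for (D, _); M halts in state D.

D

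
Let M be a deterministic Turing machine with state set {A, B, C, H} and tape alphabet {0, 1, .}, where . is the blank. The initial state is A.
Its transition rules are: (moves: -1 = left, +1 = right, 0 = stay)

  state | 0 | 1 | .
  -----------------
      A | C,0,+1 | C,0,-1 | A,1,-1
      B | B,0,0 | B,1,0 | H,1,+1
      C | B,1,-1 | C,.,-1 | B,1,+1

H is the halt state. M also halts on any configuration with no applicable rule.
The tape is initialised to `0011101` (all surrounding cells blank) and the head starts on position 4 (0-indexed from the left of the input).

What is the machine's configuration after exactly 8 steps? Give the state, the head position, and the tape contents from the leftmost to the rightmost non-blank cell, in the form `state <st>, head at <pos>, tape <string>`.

state=A head=4 tape=0011[1]01   (A,1)→(C,0,-1)
state=C head=3 tape=001[1]001   (C,1)→(C,.,-1)
state=C head=2 tape=00[1].001   (C,1)→(C,.,-1)
state=C head=1 tape=0[0]..001   (C,0)→(B,1,-1)
state=B head=0 tape=[0]1..001   (B,0)→(B,0,0)
state=B head=0 tape=[0]1..001   (B,0)→(B,0,0)
state=B head=0 tape=[0]1..001   (B,0)→(B,0,0)
state=B head=0 tape=[0]1..001   (B,0)→(B,0,0)
state=B head=0 tape=[0]1..001
After 8 steps: state B, head at 0, tape 01..001.

state B, head at 0, tape 01..001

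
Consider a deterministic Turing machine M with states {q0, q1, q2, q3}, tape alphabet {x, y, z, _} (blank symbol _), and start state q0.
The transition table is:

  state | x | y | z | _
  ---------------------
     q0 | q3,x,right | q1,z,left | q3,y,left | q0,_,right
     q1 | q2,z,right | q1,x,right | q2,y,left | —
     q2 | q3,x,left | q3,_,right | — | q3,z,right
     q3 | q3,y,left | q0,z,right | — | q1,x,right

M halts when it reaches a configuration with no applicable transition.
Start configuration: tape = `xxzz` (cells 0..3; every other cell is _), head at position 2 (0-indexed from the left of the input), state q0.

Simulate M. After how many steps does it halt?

19

q0 | __xx[z]z__   read z → write y, move left, go to q3
q3 | __x[x]yz__   read x → write y, move left, go to q3
q3 | __[x]yyz__   read x → write y, move left, go to q3
q3 | _[_]yyyz__   read _ → write x, move right, go to q1
q1 | _x[y]yyz__   read y → write x, move right, go to q1
q1 | _xx[y]yz__   read y → write x, move right, go to q1
q1 | _xxx[y]z__   read y → write x, move right, go to q1
q1 | _xxxx[z]__   read z → write y, move left, go to q2
q2 | _xxx[x]y__   read x → write x, move left, go to q3
q3 | _xx[x]xy__   read x → write y, move left, go to q3
q3 | _x[x]yxy__   read x → write y, move left, go to q3
q3 | _[x]yyxy__   read x → write y, move left, go to q3
q3 | [_]yyyxy__   read _ → write x, move right, go to q1
q1 | x[y]yyxy__   read y → write x, move right, go to q1
q1 | xx[y]yxy__   read y → write x, move right, go to q1
q1 | xxx[y]xy__   read y → write x, move right, go to q1
q1 | xxxx[x]y__   read x → write z, move right, go to q2
q2 | xxxxz[y]__   read y → write _, move right, go to q3
q3 | xxxxz_[_]_   read _ → write x, move right, go to q1
q1 | xxxxz_x[_]
M halts after 19 transitions.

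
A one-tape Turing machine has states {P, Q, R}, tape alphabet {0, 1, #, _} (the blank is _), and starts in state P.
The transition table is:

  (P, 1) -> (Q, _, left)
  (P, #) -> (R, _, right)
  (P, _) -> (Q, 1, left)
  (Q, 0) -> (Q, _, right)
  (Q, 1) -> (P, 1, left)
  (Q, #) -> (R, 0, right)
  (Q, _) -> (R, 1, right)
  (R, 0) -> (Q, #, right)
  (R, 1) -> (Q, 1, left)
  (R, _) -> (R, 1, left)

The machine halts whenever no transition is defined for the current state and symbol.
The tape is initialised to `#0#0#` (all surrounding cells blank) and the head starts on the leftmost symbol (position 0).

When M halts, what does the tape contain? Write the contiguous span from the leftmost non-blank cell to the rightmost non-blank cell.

#0111

P | [#]0#0#_   read # → write _, move right, go to R
R | _[0]#0#_   read 0 → write #, move right, go to Q
Q | _#[#]0#_   read # → write 0, move right, go to R
R | _#0[0]#_   read 0 → write #, move right, go to Q
Q | _#0#[#]_   read # → write 0, move right, go to R
R | _#0#0[_]   read _ → write 1, move left, go to R
R | _#0#[0]1   read 0 → write #, move right, go to Q
Q | _#0##[1]   read 1 → write 1, move left, go to P
P | _#0#[#]1   read # → write _, move right, go to R
R | _#0#_[1]   read 1 → write 1, move left, go to Q
Q | _#0#[_]1   read _ → write 1, move right, go to R
R | _#0#1[1]   read 1 → write 1, move left, go to Q
Q | _#0#[1]1   read 1 → write 1, move left, go to P
P | _#0[#]11   read # → write _, move right, go to R
R | _#0_[1]1   read 1 → write 1, move left, go to Q
Q | _#0[_]11   read _ → write 1, move right, go to R
R | _#01[1]1   read 1 → write 1, move left, go to Q
Q | _#0[1]11   read 1 → write 1, move left, go to P
P | _#[0]111
The non-blank tape span at halt is #0111.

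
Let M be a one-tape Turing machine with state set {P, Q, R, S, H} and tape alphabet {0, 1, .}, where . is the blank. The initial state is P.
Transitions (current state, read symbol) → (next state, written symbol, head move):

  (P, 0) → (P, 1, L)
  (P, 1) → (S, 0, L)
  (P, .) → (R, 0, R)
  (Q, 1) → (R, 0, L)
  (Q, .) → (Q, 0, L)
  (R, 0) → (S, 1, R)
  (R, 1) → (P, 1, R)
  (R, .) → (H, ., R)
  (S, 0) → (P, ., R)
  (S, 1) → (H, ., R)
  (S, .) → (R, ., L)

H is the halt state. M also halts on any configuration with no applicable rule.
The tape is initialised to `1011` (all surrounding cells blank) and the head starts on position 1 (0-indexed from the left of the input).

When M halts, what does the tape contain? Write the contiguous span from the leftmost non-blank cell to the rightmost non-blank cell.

0111

P | ..1[0]11   read 0 → write 1, move L, go to P
P | ..[1]111   read 1 → write 0, move L, go to S
S | .[.]0111   read . → write ., move L, go to R
R | [.].0111   read . → write ., move R, go to H
H | .[.]0111
The non-blank tape span at halt is 0111.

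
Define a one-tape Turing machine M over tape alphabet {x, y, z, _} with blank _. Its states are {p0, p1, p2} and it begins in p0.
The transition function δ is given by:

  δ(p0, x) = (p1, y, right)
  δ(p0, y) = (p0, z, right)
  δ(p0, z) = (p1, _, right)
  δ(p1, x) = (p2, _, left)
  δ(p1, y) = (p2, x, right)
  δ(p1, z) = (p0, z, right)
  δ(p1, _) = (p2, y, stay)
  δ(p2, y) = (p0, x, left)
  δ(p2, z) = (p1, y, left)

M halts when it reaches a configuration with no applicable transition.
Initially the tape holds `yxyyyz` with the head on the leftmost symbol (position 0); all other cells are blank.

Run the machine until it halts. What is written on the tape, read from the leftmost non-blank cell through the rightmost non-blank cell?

zz___y

p0 | [y]xyyyz   read y → write z, move right, go to p0
p0 | z[x]yyyz   read x → write y, move right, go to p1
p1 | zy[y]yyz   read y → write x, move right, go to p2
p2 | zyx[y]yz   read y → write x, move left, go to p0
p0 | zy[x]xyz   read x → write y, move right, go to p1
p1 | zyy[x]yz   read x → write _, move left, go to p2
p2 | zy[y]_yz   read y → write x, move left, go to p0
p0 | z[y]x_yz   read y → write z, move right, go to p0
p0 | zz[x]_yz   read x → write y, move right, go to p1
p1 | zzy[_]yz   read _ → write y, move stay, go to p2
p2 | zzy[y]yz   read y → write x, move left, go to p0
p0 | zz[y]xyz   read y → write z, move right, go to p0
p0 | zzz[x]yz   read x → write y, move right, go to p1
p1 | zzzy[y]z   read y → write x, move right, go to p2
p2 | zzzyx[z]   read z → write y, move left, go to p1
p1 | zzzy[x]y   read x → write _, move left, go to p2
p2 | zzz[y]_y   read y → write x, move left, go to p0
p0 | zz[z]x_y   read z → write _, move right, go to p1
p1 | zz_[x]_y   read x → write _, move left, go to p2
p2 | zz[_]__y
The non-blank tape span at halt is zz___y.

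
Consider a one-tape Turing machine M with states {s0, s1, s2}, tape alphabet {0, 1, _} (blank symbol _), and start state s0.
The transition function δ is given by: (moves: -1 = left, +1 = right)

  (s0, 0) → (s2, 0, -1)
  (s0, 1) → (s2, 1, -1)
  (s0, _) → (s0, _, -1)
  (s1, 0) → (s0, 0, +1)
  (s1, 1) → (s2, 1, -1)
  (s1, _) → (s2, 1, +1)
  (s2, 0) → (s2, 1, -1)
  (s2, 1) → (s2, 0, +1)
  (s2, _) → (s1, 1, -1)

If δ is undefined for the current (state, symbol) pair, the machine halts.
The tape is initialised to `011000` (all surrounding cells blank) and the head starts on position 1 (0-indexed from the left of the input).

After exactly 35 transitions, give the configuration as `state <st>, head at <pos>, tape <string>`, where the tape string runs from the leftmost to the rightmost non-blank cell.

state s2, head at 4, tape 1000000010

state=s0 head=1 tape=____0[1]1000   (s0,1)→(s2,1,-1)
state=s2 head=0 tape=____[0]11000   (s2,0)→(s2,1,-1)
state=s2 head=-1 tape=___[_]111000   (s2,_)→(s1,1,-1)
state=s1 head=-2 tape=__[_]1111000   (s1,_)→(s2,1,+1)
state=s2 head=-1 tape=__1[1]111000   (s2,1)→(s2,0,+1)
state=s2 head=0 tape=__10[1]11000   (s2,1)→(s2,0,+1)
state=s2 head=1 tape=__100[1]1000   (s2,1)→(s2,0,+1)
state=s2 head=2 tape=__1000[1]000   (s2,1)→(s2,0,+1)
state=s2 head=3 tape=__10000[0]00   (s2,0)→(s2,1,-1)
state=s2 head=2 tape=__1000[0]100   (s2,0)→(s2,1,-1)
state=s2 head=1 tape=__100[0]1100   (s2,0)→(s2,1,-1)
state=s2 head=0 tape=__10[0]11100   (s2,0)→(s2,1,-1)
state=s2 head=-1 tape=__1[0]111100   (s2,0)→(s2,1,-1)
state=s2 head=-2 tape=__[1]1111100   (s2,1)→(s2,0,+1)
state=s2 head=-1 tape=__0[1]111100   (s2,1)→(s2,0,+1)
state=s2 head=0 tape=__00[1]11100   (s2,1)→(s2,0,+1)
state=s2 head=1 tape=__000[1]1100   (s2,1)→(s2,0,+1)
state=s2 head=2 tape=__0000[1]100   (s2,1)→(s2,0,+1)
state=s2 head=3 tape=__00000[1]00   (s2,1)→(s2,0,+1)
state=s2 head=4 tape=__000000[0]0   (s2,0)→(s2,1,-1)
state=s2 head=3 tape=__00000[0]10   (s2,0)→(s2,1,-1)
state=s2 head=2 tape=__0000[0]110   (s2,0)→(s2,1,-1)
state=s2 head=1 tape=__000[0]1110   (s2,0)→(s2,1,-1)
state=s2 head=0 tape=__00[0]11110   (s2,0)→(s2,1,-1)
state=s2 head=-1 tape=__0[0]111110   (s2,0)→(s2,1,-1)
state=s2 head=-2 tape=__[0]1111110   (s2,0)→(s2,1,-1)
state=s2 head=-3 tape=_[_]11111110   (s2,_)→(s1,1,-1)
state=s1 head=-4 tape=[_]111111110   (s1,_)→(s2,1,+1)
state=s2 head=-3 tape=1[1]11111110   (s2,1)→(s2,0,+1)
state=s2 head=-2 tape=10[1]1111110   (s2,1)→(s2,0,+1)
state=s2 head=-1 tape=100[1]111110   (s2,1)→(s2,0,+1)
state=s2 head=0 tape=1000[1]11110   (s2,1)→(s2,0,+1)
state=s2 head=1 tape=10000[1]1110   (s2,1)→(s2,0,+1)
state=s2 head=2 tape=100000[1]110   (s2,1)→(s2,0,+1)
state=s2 head=3 tape=1000000[1]10   (s2,1)→(s2,0,+1)
state=s2 head=4 tape=10000000[1]0
After 35 steps: state s2, head at 4, tape 1000000010.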